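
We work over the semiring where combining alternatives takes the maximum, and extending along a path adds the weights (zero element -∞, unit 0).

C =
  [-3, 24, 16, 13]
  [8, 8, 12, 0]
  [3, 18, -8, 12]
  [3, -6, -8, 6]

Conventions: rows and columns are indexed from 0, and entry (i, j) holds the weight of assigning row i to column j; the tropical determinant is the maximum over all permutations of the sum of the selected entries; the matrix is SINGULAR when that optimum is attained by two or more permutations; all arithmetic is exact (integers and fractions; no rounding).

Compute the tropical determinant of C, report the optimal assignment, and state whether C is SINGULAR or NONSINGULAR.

σ = (0, 1, 2, 3): (-3) + 8 + (-8) + 6 = 3
σ = (0, 1, 3, 2): (-3) + 8 + 12 + (-8) = 9
σ = (0, 2, 1, 3): (-3) + 12 + 18 + 6 = 33
σ = (0, 2, 3, 1): (-3) + 12 + 12 + (-6) = 15
σ = (0, 3, 1, 2): (-3) + 0 + 18 + (-8) = 7
σ = (0, 3, 2, 1): (-3) + 0 + (-8) + (-6) = -17
σ = (1, 0, 2, 3): 24 + 8 + (-8) + 6 = 30
σ = (1, 0, 3, 2): 24 + 8 + 12 + (-8) = 36
σ = (1, 2, 0, 3): 24 + 12 + 3 + 6 = 45
σ = (1, 2, 3, 0): 24 + 12 + 12 + 3 = 51
σ = (1, 3, 0, 2): 24 + 0 + 3 + (-8) = 19
σ = (1, 3, 2, 0): 24 + 0 + (-8) + 3 = 19
σ = (2, 0, 1, 3): 16 + 8 + 18 + 6 = 48
σ = (2, 0, 3, 1): 16 + 8 + 12 + (-6) = 30
σ = (2, 1, 0, 3): 16 + 8 + 3 + 6 = 33
σ = (2, 1, 3, 0): 16 + 8 + 12 + 3 = 39
σ = (2, 3, 0, 1): 16 + 0 + 3 + (-6) = 13
σ = (2, 3, 1, 0): 16 + 0 + 18 + 3 = 37
σ = (3, 0, 1, 2): 13 + 8 + 18 + (-8) = 31
σ = (3, 0, 2, 1): 13 + 8 + (-8) + (-6) = 7
σ = (3, 1, 0, 2): 13 + 8 + 3 + (-8) = 16
σ = (3, 1, 2, 0): 13 + 8 + (-8) + 3 = 16
σ = (3, 2, 0, 1): 13 + 12 + 3 + (-6) = 22
σ = (3, 2, 1, 0): 13 + 12 + 18 + 3 = 46
Optimal value attained by: σ = (1, 2, 3, 0).
Answer: det⊕(C) = 51; verdict: NONSINGULAR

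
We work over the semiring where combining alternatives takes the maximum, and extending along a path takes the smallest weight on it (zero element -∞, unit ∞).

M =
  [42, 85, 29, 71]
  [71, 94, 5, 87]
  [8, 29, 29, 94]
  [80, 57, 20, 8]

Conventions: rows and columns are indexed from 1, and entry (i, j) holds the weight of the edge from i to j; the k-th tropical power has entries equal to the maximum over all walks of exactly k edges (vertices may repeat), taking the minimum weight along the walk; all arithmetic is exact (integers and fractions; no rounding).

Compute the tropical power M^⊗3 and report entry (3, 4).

M^⊗2:
  [71, 85, 29, 85]
  [80, 94, 29, 87]
  [80, 57, 29, 29]
  [57, 80, 29, 71]
M^⊗3:
  [80, 85, 29, 85]
  [80, 94, 29, 87]
  [57, 80, 29, 71]
  [71, 80, 29, 80]
Key observation: the optimum is the walk 3->4->1->4, with weight 94 min 80 min 71 = 71.
Optimal value attained by: walk 3->4->1->4.
Answer: (M^⊗3)[3][4] = 71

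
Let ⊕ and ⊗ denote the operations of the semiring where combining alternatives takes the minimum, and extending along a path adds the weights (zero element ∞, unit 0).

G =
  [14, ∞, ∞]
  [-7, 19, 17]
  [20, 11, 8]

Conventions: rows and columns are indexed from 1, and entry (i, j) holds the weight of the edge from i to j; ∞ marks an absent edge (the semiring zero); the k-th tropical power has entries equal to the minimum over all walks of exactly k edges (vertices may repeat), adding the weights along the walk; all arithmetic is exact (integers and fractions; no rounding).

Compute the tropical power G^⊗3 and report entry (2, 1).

G^⊗2:
  [28, ∞, ∞]
  [7, 28, 25]
  [4, 19, 16]
G^⊗3:
  [42, ∞, ∞]
  [21, 36, 33]
  [12, 27, 24]
Key observation: the optimum is the walk 2->1->1->1, with weight (-7) + 14 + 14 = 21.
Optimal value attained by: walk 2->1->1->1.
Answer: (G^⊗3)[2][1] = 21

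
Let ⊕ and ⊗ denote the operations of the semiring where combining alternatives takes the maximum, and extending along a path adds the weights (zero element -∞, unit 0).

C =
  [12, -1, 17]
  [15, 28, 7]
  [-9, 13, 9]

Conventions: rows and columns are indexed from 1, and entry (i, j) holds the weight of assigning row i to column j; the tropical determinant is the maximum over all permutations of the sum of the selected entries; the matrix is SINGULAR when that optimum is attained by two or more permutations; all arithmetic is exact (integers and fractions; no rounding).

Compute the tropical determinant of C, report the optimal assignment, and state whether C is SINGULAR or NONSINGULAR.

σ = (1, 2, 3): 12 + 28 + 9 = 49
σ = (1, 3, 2): 12 + 7 + 13 = 32
σ = (2, 1, 3): (-1) + 15 + 9 = 23
σ = (2, 3, 1): (-1) + 7 + (-9) = -3
σ = (3, 1, 2): 17 + 15 + 13 = 45
σ = (3, 2, 1): 17 + 28 + (-9) = 36
Optimal value attained by: σ = (1, 2, 3).
Answer: det⊕(C) = 49; verdict: NONSINGULAR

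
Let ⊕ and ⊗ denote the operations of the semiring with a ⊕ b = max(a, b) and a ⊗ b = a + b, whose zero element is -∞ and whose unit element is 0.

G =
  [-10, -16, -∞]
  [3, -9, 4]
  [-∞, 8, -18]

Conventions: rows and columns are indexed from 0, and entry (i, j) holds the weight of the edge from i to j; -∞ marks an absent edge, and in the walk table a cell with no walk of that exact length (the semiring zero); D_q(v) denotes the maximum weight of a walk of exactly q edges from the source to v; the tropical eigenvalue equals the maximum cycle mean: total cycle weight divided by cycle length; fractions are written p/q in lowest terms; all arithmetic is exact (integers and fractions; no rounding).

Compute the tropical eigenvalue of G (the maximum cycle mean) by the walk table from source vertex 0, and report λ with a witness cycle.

q=0: [0, -∞, -∞]
q=1: [-10, -16, -∞]
q=2: [-13, -25, -12]
q=3: [-22, -4, -21]
Optimal cycle mean attained by: cycle 1->2->1, total 4 + 8, length 2.
Answer: λ = 6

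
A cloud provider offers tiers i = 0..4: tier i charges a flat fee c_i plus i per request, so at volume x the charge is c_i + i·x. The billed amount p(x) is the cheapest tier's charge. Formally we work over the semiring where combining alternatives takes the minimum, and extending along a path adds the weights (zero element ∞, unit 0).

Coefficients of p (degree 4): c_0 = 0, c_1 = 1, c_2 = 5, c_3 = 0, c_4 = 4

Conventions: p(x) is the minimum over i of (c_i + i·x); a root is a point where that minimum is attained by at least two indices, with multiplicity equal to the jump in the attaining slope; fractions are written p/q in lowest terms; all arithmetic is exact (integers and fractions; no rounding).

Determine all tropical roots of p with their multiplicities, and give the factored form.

hull edge (i=0, c=0) to (i=3, c=0): slope 0, span 3
hull edge (i=3, c=0) to (i=4, c=4): slope 4, span 1
Factored form: p(x) = 4 ⊗ (x ⊕ (-4)) ⊗ (x ⊕ 0) ⊗ (x ⊕ 0) ⊗ (x ⊕ 0)
Answer: roots = -4 (mult 1), 0 (mult 3)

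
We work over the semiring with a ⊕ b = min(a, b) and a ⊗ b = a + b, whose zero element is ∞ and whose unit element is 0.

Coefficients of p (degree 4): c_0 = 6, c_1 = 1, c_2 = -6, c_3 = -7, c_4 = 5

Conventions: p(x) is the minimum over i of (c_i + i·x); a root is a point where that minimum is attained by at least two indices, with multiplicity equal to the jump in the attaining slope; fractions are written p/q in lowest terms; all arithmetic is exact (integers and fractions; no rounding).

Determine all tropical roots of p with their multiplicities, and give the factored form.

hull edge (i=0, c=6) to (i=2, c=-6): slope -6, span 2
hull edge (i=2, c=-6) to (i=3, c=-7): slope -1, span 1
hull edge (i=3, c=-7) to (i=4, c=5): slope 12, span 1
Factored form: p(x) = 5 ⊗ (x ⊕ (-12)) ⊗ (x ⊕ 1) ⊗ (x ⊕ 6) ⊗ (x ⊕ 6)
Answer: roots = -12 (mult 1), 1 (mult 1), 6 (mult 2)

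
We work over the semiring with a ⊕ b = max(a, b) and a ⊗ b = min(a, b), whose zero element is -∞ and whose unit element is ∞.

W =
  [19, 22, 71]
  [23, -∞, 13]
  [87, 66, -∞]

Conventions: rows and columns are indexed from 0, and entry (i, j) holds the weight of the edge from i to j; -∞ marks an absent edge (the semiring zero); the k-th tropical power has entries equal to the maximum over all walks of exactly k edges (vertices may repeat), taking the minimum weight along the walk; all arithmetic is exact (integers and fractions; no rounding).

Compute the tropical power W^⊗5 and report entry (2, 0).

W^⊗2:
  [71, 66, 19]
  [19, 22, 23]
  [23, 22, 71]
W^⊗3:
  [23, 22, 71]
  [23, 23, 19]
  [71, 66, 23]
W^⊗4:
  [71, 66, 23]
  [23, 22, 23]
  [23, 23, 71]
W^⊗5:
  [23, 23, 71]
  [23, 23, 23]
  [71, 66, 23]
Key observation: the optimum is the walk 2->0->2->0->2->0, with weight 87 min 71 min 87 min 71 min 87 = 71.
Optimal value attained by: walk 2->0->2->0->2->0.
Answer: (W^⊗5)[2][0] = 71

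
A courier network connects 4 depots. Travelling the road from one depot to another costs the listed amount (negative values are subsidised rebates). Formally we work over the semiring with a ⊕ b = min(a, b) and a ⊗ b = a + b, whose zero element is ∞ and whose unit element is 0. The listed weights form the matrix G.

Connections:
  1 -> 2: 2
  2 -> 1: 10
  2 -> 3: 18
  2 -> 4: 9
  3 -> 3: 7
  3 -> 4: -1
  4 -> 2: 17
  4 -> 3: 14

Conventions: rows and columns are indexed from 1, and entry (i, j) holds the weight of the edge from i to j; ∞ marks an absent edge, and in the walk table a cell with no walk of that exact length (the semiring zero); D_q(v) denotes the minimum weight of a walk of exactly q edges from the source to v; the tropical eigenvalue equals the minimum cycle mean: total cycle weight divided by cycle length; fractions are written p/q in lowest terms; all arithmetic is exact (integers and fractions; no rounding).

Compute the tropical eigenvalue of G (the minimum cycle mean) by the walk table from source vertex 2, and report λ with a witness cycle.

q=0: [∞, 0, ∞, ∞]
q=1: [10, ∞, 18, 9]
q=2: [∞, 12, 23, 17]
q=3: [22, 34, 30, 21]
q=4: [44, 24, 35, 29]
Optimal cycle mean attained by: cycle 1->2->1, total 2 + 10, length 2.
Answer: λ = 6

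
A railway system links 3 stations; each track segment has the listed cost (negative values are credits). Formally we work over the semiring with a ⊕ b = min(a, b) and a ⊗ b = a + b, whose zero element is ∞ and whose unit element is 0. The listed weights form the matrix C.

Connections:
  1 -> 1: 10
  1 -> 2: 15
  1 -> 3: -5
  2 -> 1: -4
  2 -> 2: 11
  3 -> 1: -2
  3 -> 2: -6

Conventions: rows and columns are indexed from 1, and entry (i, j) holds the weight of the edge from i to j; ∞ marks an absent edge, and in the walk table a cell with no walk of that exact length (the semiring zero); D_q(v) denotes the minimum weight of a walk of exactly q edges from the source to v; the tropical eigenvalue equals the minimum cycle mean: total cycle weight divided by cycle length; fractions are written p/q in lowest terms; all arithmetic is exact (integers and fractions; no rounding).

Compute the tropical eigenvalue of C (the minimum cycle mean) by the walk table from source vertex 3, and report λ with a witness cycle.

q=0: [∞, ∞, 0]
q=1: [-2, -6, ∞]
q=2: [-10, 5, -7]
q=3: [-9, -13, -15]
Optimal cycle mean attained by: cycle 1->3->2->1, total (-5) + (-6) + (-4), length 3.
Answer: λ = -5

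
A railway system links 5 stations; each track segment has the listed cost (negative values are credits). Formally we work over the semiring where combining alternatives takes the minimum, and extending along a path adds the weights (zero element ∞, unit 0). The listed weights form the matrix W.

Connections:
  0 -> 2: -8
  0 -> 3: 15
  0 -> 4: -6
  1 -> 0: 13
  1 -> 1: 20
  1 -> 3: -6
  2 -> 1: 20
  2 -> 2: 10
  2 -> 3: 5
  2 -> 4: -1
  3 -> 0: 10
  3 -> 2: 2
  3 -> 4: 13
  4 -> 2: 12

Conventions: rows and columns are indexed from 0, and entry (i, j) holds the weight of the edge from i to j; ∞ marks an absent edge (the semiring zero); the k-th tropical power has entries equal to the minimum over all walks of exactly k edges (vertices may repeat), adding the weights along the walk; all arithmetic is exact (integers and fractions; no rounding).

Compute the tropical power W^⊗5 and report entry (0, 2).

W^⊗2:
  [25, 12, 2, -3, -9]
  [4, 40, -4, 14, 7]
  [15, 30, 7, 14, 9]
  [∞, 22, 2, 7, 1]
  [∞, 32, 22, 17, 11]
W^⊗3:
  [7, 22, -1, 6, 1]
  [24, 16, -4, 1, -5]
  [24, 27, 7, 12, 6]
  [17, 22, 9, 7, 1]
  [27, 42, 19, 26, 21]
W^⊗4:
  [16, 19, -1, 4, -2]
  [11, 16, 3, 1, -5]
  [22, 27, 14, 12, 6]
  [17, 29, 9, 14, 8]
  [36, 39, 19, 24, 18]
W^⊗5:
  [14, 19, 6, 4, -2]
  [11, 23, 3, 8, 2]
  [22, 34, 14, 19, 13]
  [24, 29, 9, 14, 8]
  [34, 39, 26, 24, 18]
Key observation: the optimum is the walk 0->2->3->2->3->2, with weight (-8) + 5 + 2 + 5 + 2 = 6.
Optimal value attained by: walk 0->2->3->2->3->2.
Answer: (W^⊗5)[0][2] = 6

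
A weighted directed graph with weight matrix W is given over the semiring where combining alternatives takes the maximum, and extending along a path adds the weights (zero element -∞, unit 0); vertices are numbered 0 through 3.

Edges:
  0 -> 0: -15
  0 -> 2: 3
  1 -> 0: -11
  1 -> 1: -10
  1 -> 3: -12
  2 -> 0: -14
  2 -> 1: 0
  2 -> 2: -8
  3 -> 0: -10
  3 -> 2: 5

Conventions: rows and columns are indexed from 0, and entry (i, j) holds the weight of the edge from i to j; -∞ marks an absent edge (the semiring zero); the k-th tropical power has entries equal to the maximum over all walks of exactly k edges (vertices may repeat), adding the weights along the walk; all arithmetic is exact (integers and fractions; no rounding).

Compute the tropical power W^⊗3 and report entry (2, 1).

W^⊗2:
  [-11, 3, -5, -∞]
  [-21, -20, -7, -22]
  [-11, -8, -11, -12]
  [-9, 5, -3, -∞]
W^⊗3:
  [-8, -5, -8, -9]
  [-21, -7, -15, -32]
  [-19, -11, -7, -20]
  [-6, -3, -6, -7]
Key observation: the optimum is the walk 2->0->2->1, with weight (-14) + 3 + 0 = -11.
Optimal value attained by: walk 2->0->2->1.
Answer: (W^⊗3)[2][1] = -11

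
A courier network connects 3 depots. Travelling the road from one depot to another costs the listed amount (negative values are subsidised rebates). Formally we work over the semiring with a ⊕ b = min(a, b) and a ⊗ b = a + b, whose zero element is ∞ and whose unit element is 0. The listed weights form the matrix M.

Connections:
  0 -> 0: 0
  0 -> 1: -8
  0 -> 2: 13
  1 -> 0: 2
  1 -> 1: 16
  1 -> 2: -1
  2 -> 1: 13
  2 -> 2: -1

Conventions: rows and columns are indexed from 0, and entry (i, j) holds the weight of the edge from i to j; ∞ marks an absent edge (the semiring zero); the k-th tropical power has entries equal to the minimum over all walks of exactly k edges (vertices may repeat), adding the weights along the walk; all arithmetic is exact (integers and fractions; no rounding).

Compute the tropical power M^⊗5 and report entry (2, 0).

M^⊗2:
  [-6, -8, -9]
  [2, -6, -2]
  [15, 12, -2]
M^⊗3:
  [-6, -14, -10]
  [-4, -6, -7]
  [14, 7, -3]
M^⊗4:
  [-12, -14, -15]
  [-4, -12, -8]
  [9, 6, -4]
M^⊗5:
  [-12, -20, -16]
  [-10, -12, -13]
  [8, 1, -5]
Key observation: the optimum is the walk 2->2->1->0->1->0, with weight (-1) + 13 + 2 + (-8) + 2 = 8.
Optimal value attained by: walk 2->2->1->0->1->0.
Answer: (M^⊗5)[2][0] = 8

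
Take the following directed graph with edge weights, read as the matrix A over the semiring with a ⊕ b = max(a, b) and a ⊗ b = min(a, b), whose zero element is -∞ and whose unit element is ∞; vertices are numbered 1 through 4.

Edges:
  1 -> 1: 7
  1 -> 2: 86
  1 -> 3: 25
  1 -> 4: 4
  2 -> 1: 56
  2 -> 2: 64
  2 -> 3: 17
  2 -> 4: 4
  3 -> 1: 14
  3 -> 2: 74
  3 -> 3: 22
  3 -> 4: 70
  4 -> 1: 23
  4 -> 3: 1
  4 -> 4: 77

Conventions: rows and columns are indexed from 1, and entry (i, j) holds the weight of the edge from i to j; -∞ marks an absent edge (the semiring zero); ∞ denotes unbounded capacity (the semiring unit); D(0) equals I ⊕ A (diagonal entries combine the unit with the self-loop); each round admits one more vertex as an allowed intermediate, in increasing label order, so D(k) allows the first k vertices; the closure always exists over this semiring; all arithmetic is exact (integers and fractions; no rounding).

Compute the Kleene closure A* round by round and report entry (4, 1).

D(0):
  [∞, 86, 25, 4]
  [56, ∞, 17, 4]
  [14, 74, ∞, 70]
  [23, -∞, 1, ∞]
D(1):
  [∞, 86, 25, 4]
  [56, ∞, 25, 4]
  [14, 74, ∞, 70]
  [23, 23, 23, ∞]
D(2):
  [∞, 86, 25, 4]
  [56, ∞, 25, 4]
  [56, 74, ∞, 70]
  [23, 23, 23, ∞]
D(3):
  [∞, 86, 25, 25]
  [56, ∞, 25, 25]
  [56, 74, ∞, 70]
  [23, 23, 23, ∞]
D(4):
  [∞, 86, 25, 25]
  [56, ∞, 25, 25]
  [56, 74, ∞, 70]
  [23, 23, 23, ∞]
Answer: A*[4][1] = 23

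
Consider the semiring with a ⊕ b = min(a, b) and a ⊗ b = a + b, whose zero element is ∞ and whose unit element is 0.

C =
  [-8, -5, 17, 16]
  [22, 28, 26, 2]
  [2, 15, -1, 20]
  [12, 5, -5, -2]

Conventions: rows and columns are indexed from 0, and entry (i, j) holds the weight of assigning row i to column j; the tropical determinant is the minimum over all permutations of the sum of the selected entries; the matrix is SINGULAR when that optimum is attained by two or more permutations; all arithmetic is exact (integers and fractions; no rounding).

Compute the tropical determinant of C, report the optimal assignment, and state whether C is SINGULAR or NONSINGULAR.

σ = (0, 1, 2, 3): (-8) + 28 + (-1) + (-2) = 17
σ = (0, 1, 3, 2): (-8) + 28 + 20 + (-5) = 35
σ = (0, 2, 1, 3): (-8) + 26 + 15 + (-2) = 31
σ = (0, 2, 3, 1): (-8) + 26 + 20 + 5 = 43
σ = (0, 3, 1, 2): (-8) + 2 + 15 + (-5) = 4
σ = (0, 3, 2, 1): (-8) + 2 + (-1) + 5 = -2
σ = (1, 0, 2, 3): (-5) + 22 + (-1) + (-2) = 14
σ = (1, 0, 3, 2): (-5) + 22 + 20 + (-5) = 32
σ = (1, 2, 0, 3): (-5) + 26 + 2 + (-2) = 21
σ = (1, 2, 3, 0): (-5) + 26 + 20 + 12 = 53
σ = (1, 3, 0, 2): (-5) + 2 + 2 + (-5) = -6
σ = (1, 3, 2, 0): (-5) + 2 + (-1) + 12 = 8
σ = (2, 0, 1, 3): 17 + 22 + 15 + (-2) = 52
σ = (2, 0, 3, 1): 17 + 22 + 20 + 5 = 64
σ = (2, 1, 0, 3): 17 + 28 + 2 + (-2) = 45
σ = (2, 1, 3, 0): 17 + 28 + 20 + 12 = 77
σ = (2, 3, 0, 1): 17 + 2 + 2 + 5 = 26
σ = (2, 3, 1, 0): 17 + 2 + 15 + 12 = 46
σ = (3, 0, 1, 2): 16 + 22 + 15 + (-5) = 48
σ = (3, 0, 2, 1): 16 + 22 + (-1) + 5 = 42
σ = (3, 1, 0, 2): 16 + 28 + 2 + (-5) = 41
σ = (3, 1, 2, 0): 16 + 28 + (-1) + 12 = 55
σ = (3, 2, 0, 1): 16 + 26 + 2 + 5 = 49
σ = (3, 2, 1, 0): 16 + 26 + 15 + 12 = 69
Optimal value attained by: σ = (1, 3, 0, 2).
Answer: det⊕(C) = -6; verdict: NONSINGULAR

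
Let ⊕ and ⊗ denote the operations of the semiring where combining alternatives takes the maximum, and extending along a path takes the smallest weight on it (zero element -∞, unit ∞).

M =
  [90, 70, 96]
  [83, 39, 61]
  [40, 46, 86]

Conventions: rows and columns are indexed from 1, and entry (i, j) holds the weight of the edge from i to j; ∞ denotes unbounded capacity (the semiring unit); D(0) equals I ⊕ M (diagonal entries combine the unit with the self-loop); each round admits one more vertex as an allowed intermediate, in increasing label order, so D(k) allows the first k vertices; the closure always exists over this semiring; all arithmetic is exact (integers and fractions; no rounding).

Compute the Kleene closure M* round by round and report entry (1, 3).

D(0):
  [∞, 70, 96]
  [83, ∞, 61]
  [40, 46, ∞]
D(1):
  [∞, 70, 96]
  [83, ∞, 83]
  [40, 46, ∞]
D(2):
  [∞, 70, 96]
  [83, ∞, 83]
  [46, 46, ∞]
D(3):
  [∞, 70, 96]
  [83, ∞, 83]
  [46, 46, ∞]
Answer: M*[1][3] = 96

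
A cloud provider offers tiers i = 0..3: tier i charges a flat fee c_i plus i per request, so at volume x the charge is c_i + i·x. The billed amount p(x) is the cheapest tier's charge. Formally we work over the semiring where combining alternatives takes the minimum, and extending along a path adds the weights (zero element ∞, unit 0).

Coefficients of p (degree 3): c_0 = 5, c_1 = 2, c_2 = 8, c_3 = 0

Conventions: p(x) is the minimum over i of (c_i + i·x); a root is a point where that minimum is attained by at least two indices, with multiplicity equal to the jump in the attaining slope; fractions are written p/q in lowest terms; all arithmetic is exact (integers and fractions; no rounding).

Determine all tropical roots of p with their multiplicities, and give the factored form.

hull edge (i=0, c=5) to (i=1, c=2): slope -3, span 1
hull edge (i=1, c=2) to (i=3, c=0): slope -1, span 2
Factored form: p(x) = 0 ⊗ (x ⊕ 1) ⊗ (x ⊕ 1) ⊗ (x ⊕ 3)
Answer: roots = 1 (mult 2), 3 (mult 1)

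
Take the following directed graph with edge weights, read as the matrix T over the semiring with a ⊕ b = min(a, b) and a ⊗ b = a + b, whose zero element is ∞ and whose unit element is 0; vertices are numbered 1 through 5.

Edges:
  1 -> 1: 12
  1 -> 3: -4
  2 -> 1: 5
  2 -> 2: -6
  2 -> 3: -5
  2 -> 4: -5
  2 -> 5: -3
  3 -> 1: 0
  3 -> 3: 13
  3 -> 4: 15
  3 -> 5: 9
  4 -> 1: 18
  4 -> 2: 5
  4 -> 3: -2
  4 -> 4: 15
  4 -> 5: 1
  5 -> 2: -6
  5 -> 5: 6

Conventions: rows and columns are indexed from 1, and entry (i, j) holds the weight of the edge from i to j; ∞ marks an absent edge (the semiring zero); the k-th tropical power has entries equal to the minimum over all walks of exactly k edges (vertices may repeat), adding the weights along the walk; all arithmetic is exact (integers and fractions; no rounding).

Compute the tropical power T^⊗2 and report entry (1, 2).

T^⊗2:
  [-4, ∞, 8, 11, 5]
  [-5, -12, -11, -11, -9]
  [12, 3, -4, 28, 15]
  [-2, -5, 0, 0, 2]
  [-1, -12, -11, -11, -9]
Key observation: no walk of exactly 2 edges connects these vertices, so the entry is the semiring zero.
Answer: (T^⊗2)[1][2] = ∞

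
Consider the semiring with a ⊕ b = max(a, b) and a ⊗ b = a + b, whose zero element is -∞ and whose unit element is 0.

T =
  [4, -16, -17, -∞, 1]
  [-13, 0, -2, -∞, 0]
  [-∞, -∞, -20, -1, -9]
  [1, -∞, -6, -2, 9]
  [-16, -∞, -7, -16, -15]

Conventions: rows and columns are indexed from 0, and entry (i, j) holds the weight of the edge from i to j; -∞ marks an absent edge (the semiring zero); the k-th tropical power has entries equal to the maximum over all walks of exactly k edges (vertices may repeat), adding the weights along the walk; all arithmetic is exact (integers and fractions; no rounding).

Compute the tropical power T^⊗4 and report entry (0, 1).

T^⊗2:
  [8, -12, -6, -15, 5]
  [-9, 0, -2, -3, 0]
  [0, -∞, -7, -3, 8]
  [5, -15, 2, -4, 7]
  [-12, -32, -22, -8, -7]
T^⊗3:
  [12, -8, -2, -7, 9]
  [-2, 0, -2, -3, 6]
  [4, -16, 1, -5, 6]
  [9, -11, 0, 1, 6]
  [-7, -28, -14, -10, 1]
T^⊗4:
  [16, -4, 2, -3, 13]
  [2, 0, -1, -3, 6]
  [8, -12, -1, 0, 5]
  [13, -7, -1, -1, 10]
  [-3, -23, -6, -12, -1]
Key observation: the optimum is the walk 0->0->0->0->1, with weight 4 + 4 + 4 + (-16) = -4.
Optimal value attained by: walk 0->0->0->0->1.
Answer: (T^⊗4)[0][1] = -4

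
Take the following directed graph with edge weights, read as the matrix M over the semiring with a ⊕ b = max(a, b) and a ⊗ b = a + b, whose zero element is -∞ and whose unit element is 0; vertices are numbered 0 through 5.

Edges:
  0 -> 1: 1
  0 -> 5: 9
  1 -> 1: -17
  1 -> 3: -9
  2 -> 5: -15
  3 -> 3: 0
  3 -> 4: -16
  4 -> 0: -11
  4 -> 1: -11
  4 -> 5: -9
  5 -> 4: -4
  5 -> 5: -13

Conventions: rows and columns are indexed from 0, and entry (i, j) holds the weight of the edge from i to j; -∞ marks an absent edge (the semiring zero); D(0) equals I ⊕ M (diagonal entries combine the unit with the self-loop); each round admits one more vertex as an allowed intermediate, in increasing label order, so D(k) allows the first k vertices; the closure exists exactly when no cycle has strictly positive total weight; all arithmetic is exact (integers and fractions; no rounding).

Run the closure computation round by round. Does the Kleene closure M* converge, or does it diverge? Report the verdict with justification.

D(0):
  [0, 1, -∞, -∞, -∞, 9]
  [-∞, 0, -∞, -9, -∞, -∞]
  [-∞, -∞, 0, -∞, -∞, -15]
  [-∞, -∞, -∞, 0, -16, -∞]
  [-11, -11, -∞, -∞, 0, -9]
  [-∞, -∞, -∞, -∞, -4, 0]
D(1):
  [0, 1, -∞, -∞, -∞, 9]
  [-∞, 0, -∞, -9, -∞, -∞]
  [-∞, -∞, 0, -∞, -∞, -15]
  [-∞, -∞, -∞, 0, -16, -∞]
  [-11, -10, -∞, -∞, 0, -2]
  [-∞, -∞, -∞, -∞, -4, 0]
D(2):
  [0, 1, -∞, -8, -∞, 9]
  [-∞, 0, -∞, -9, -∞, -∞]
  [-∞, -∞, 0, -∞, -∞, -15]
  [-∞, -∞, -∞, 0, -16, -∞]
  [-11, -10, -∞, -19, 0, -2]
  [-∞, -∞, -∞, -∞, -4, 0]
D(3):
  [0, 1, -∞, -8, -∞, 9]
  [-∞, 0, -∞, -9, -∞, -∞]
  [-∞, -∞, 0, -∞, -∞, -15]
  [-∞, -∞, -∞, 0, -16, -∞]
  [-11, -10, -∞, -19, 0, -2]
  [-∞, -∞, -∞, -∞, -4, 0]
D(4):
  [0, 1, -∞, -8, -24, 9]
  [-∞, 0, -∞, -9, -25, -∞]
  [-∞, -∞, 0, -∞, -∞, -15]
  [-∞, -∞, -∞, 0, -16, -∞]
  [-11, -10, -∞, -19, 0, -2]
  [-∞, -∞, -∞, -∞, -4, 0]
D(5):
  [0, 1, -∞, -8, -24, 9]
  [-36, 0, -∞, -9, -25, -27]
  [-∞, -∞, 0, -∞, -∞, -15]
  [-27, -26, -∞, 0, -16, -18]
  [-11, -10, -∞, -19, 0, -2]
  [-15, -14, -∞, -23, -4, 0]
D(6):
  [0, 1, -∞, -8, 5, 9]
  [-36, 0, -∞, -9, -25, -27]
  [-30, -29, 0, -38, -19, -15]
  [-27, -26, -∞, 0, -16, -18]
  [-11, -10, -∞, -19, 0, -2]
  [-15, -14, -∞, -23, -4, 0]
Key observation: every diagonal entry stays at the unit through all rounds, so no improving cycle exists.
Answer: CONVERGES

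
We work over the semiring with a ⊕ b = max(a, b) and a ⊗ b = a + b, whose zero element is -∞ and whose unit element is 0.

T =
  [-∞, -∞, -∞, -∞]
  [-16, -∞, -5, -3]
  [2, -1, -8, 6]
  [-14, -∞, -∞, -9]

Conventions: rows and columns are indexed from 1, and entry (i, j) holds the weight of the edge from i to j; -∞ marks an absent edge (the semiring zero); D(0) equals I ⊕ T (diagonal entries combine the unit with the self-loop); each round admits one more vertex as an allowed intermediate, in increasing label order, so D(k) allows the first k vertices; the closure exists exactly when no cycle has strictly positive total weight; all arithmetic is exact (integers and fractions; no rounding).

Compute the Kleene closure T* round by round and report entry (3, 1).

D(0):
  [0, -∞, -∞, -∞]
  [-16, 0, -5, -3]
  [2, -1, 0, 6]
  [-14, -∞, -∞, 0]
D(1):
  [0, -∞, -∞, -∞]
  [-16, 0, -5, -3]
  [2, -1, 0, 6]
  [-14, -∞, -∞, 0]
D(2):
  [0, -∞, -∞, -∞]
  [-16, 0, -5, -3]
  [2, -1, 0, 6]
  [-14, -∞, -∞, 0]
D(3):
  [0, -∞, -∞, -∞]
  [-3, 0, -5, 1]
  [2, -1, 0, 6]
  [-14, -∞, -∞, 0]
D(4):
  [0, -∞, -∞, -∞]
  [-3, 0, -5, 1]
  [2, -1, 0, 6]
  [-14, -∞, -∞, 0]
Answer: T*[3][1] = 2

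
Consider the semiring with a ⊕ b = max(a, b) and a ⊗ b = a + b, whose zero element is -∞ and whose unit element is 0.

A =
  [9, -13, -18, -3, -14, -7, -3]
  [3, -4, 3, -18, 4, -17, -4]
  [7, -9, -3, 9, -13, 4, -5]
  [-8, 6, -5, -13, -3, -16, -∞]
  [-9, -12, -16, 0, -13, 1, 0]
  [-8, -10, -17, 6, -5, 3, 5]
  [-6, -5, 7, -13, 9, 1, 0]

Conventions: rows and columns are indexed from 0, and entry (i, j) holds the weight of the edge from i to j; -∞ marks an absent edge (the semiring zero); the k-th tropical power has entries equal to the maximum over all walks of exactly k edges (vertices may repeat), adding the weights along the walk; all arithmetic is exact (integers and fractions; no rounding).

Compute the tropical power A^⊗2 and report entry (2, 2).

A^⊗2:
  [18, 3, 4, 6, 6, 2, 6]
  [12, -6, 3, 12, 5, 7, 4]
  [16, 15, 4, 10, 6, 7, 9]
  [9, 2, 9, 4, 10, -1, 2]
  [0, 6, 7, 7, 9, 4, 6]
  [1, 12, 12, 9, 14, 6, 8]
  [14, -2, 7, 16, 9, 11, 9]
Key observation: the optimum is the walk 2->3->2, with weight 9 + (-5) = 4.
Optimal value attained by: walk 2->3->2.
Answer: (A^⊗2)[2][2] = 4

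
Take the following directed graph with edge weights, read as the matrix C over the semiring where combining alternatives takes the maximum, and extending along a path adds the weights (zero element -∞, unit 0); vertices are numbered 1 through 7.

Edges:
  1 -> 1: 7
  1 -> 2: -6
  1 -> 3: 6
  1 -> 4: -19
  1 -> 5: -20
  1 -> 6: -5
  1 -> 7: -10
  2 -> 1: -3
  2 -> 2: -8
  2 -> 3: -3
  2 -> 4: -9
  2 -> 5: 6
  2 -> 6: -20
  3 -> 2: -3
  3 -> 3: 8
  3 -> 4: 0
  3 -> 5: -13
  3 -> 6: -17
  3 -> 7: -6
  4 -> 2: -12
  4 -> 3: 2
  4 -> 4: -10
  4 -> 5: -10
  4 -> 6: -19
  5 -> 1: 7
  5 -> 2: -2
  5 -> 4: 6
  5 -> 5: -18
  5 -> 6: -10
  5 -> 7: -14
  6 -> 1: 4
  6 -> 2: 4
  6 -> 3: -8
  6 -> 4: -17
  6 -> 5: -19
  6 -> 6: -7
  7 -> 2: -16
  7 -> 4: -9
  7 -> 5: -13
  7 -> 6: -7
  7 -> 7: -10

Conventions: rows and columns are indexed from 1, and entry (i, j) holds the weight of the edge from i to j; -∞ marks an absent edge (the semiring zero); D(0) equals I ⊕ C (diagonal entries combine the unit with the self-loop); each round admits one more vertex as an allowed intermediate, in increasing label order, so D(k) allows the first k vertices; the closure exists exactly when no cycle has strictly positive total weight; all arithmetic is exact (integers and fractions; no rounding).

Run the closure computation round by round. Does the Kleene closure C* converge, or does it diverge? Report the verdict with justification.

Detection: at round 0, diagonal entry (1, 1) turns strictly positive.
Key observation: the cycle 1->1 has total weight 7, which is strictly positive.
Answer: DIVERGES — positive cycle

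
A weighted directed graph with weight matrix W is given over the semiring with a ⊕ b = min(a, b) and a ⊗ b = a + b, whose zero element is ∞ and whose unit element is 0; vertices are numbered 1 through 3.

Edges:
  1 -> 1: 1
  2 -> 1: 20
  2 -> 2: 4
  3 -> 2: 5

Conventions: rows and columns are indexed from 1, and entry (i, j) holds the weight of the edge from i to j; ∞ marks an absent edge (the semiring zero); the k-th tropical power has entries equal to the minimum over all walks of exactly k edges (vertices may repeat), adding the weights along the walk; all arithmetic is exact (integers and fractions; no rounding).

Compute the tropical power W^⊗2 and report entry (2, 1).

W^⊗2:
  [2, ∞, ∞]
  [21, 8, ∞]
  [25, 9, ∞]
Key observation: the optimum is the walk 2->1->1, with weight 20 + 1 = 21.
Optimal value attained by: walk 2->1->1.
Answer: (W^⊗2)[2][1] = 21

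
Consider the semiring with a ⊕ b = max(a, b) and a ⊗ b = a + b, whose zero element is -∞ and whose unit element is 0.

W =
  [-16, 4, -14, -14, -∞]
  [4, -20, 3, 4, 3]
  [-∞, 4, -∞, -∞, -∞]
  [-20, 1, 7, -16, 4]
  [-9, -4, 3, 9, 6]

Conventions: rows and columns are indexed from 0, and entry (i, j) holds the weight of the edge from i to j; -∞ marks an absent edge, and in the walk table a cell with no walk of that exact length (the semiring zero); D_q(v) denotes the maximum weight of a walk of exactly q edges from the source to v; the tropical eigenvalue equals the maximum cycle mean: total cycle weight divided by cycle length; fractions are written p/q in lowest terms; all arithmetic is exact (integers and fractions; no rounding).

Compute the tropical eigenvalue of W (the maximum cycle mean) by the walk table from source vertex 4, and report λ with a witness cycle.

q=0: [-∞, -∞, -∞, -∞, 0]
q=1: [-9, -4, 3, 9, 6]
q=2: [0, 10, 16, 15, 13]
q=3: [14, 20, 22, 22, 19]
q=4: [24, 26, 29, 28, 26]
q=5: [30, 33, 35, 35, 32]
Optimal cycle mean attained by: cycle 3->4->3, total 4 + 9, length 2.
Answer: λ = 13/2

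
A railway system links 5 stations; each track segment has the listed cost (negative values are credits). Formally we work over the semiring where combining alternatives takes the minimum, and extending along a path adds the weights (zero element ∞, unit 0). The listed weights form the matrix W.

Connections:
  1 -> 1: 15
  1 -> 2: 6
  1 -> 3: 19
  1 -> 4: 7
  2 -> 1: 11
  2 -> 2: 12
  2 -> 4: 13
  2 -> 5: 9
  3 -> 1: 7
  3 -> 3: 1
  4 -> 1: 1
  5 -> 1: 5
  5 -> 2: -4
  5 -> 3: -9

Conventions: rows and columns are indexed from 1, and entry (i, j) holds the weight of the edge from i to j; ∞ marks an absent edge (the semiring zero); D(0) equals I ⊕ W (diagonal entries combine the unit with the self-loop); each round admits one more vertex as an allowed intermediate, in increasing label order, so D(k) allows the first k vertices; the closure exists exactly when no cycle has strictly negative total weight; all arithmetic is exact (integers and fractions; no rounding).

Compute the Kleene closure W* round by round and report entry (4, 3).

D(0):
  [0, 6, 19, 7, ∞]
  [11, 0, ∞, 13, 9]
  [7, ∞, 0, ∞, ∞]
  [1, ∞, ∞, 0, ∞]
  [5, -4, -9, ∞, 0]
D(1):
  [0, 6, 19, 7, ∞]
  [11, 0, 30, 13, 9]
  [7, 13, 0, 14, ∞]
  [1, 7, 20, 0, ∞]
  [5, -4, -9, 12, 0]
D(2):
  [0, 6, 19, 7, 15]
  [11, 0, 30, 13, 9]
  [7, 13, 0, 14, 22]
  [1, 7, 20, 0, 16]
  [5, -4, -9, 9, 0]
D(3):
  [0, 6, 19, 7, 15]
  [11, 0, 30, 13, 9]
  [7, 13, 0, 14, 22]
  [1, 7, 20, 0, 16]
  [-2, -4, -9, 5, 0]
D(4):
  [0, 6, 19, 7, 15]
  [11, 0, 30, 13, 9]
  [7, 13, 0, 14, 22]
  [1, 7, 20, 0, 16]
  [-2, -4, -9, 5, 0]
D(5):
  [0, 6, 6, 7, 15]
  [7, 0, 0, 13, 9]
  [7, 13, 0, 14, 22]
  [1, 7, 7, 0, 16]
  [-2, -4, -9, 5, 0]
Answer: W*[4][3] = 7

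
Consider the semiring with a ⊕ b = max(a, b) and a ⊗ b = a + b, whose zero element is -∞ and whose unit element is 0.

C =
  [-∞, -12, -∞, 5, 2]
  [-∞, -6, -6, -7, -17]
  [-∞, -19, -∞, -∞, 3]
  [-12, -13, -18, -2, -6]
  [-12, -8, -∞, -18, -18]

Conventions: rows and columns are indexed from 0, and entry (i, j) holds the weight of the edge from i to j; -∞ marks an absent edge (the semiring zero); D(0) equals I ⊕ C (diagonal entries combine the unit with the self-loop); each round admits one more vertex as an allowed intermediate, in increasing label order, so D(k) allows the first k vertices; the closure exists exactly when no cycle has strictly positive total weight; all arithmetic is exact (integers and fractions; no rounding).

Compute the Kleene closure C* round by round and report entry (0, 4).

D(0):
  [0, -12, -∞, 5, 2]
  [-∞, 0, -6, -7, -17]
  [-∞, -19, 0, -∞, 3]
  [-12, -13, -18, 0, -6]
  [-12, -8, -∞, -18, 0]
D(1):
  [0, -12, -∞, 5, 2]
  [-∞, 0, -6, -7, -17]
  [-∞, -19, 0, -∞, 3]
  [-12, -13, -18, 0, -6]
  [-12, -8, -∞, -7, 0]
D(2):
  [0, -12, -18, 5, 2]
  [-∞, 0, -6, -7, -17]
  [-∞, -19, 0, -26, 3]
  [-12, -13, -18, 0, -6]
  [-12, -8, -14, -7, 0]
D(3):
  [0, -12, -18, 5, 2]
  [-∞, 0, -6, -7, -3]
  [-∞, -19, 0, -26, 3]
  [-12, -13, -18, 0, -6]
  [-12, -8, -14, -7, 0]
D(4):
  [0, -8, -13, 5, 2]
  [-19, 0, -6, -7, -3]
  [-38, -19, 0, -26, 3]
  [-12, -13, -18, 0, -6]
  [-12, -8, -14, -7, 0]
D(5):
  [0, -6, -12, 5, 2]
  [-15, 0, -6, -7, -3]
  [-9, -5, 0, -4, 3]
  [-12, -13, -18, 0, -6]
  [-12, -8, -14, -7, 0]
Answer: C*[0][4] = 2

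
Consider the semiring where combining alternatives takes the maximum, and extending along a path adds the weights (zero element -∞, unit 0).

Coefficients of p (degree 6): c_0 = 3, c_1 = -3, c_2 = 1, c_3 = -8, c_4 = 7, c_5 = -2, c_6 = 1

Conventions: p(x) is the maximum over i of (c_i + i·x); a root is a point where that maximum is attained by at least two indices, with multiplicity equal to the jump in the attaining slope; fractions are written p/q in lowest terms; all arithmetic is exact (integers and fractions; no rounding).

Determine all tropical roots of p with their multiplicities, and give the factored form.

hull edge (i=0, c=3) to (i=4, c=7): slope 1, span 4
hull edge (i=4, c=7) to (i=6, c=1): slope -3, span 2
Factored form: p(x) = 1 ⊗ (x ⊕ (-1)) ⊗ (x ⊕ (-1)) ⊗ (x ⊕ (-1)) ⊗ (x ⊕ (-1)) ⊗ (x ⊕ 3) ⊗ (x ⊕ 3)
Answer: roots = -1 (mult 4), 3 (mult 2)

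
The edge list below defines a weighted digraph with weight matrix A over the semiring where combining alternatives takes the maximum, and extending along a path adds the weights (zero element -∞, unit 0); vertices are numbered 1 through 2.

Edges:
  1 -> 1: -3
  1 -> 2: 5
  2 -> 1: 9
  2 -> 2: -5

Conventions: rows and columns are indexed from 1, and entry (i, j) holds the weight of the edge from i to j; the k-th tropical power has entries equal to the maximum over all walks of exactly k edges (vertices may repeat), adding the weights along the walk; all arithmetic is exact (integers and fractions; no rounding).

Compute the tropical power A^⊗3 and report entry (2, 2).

A^⊗2:
  [14, 2]
  [6, 14]
A^⊗3:
  [11, 19]
  [23, 11]
Key observation: the optimum is the walk 2->1->1->2, with weight 9 + (-3) + 5 = 11.
Optimal value attained by: walk 2->1->1->2.
Answer: (A^⊗3)[2][2] = 11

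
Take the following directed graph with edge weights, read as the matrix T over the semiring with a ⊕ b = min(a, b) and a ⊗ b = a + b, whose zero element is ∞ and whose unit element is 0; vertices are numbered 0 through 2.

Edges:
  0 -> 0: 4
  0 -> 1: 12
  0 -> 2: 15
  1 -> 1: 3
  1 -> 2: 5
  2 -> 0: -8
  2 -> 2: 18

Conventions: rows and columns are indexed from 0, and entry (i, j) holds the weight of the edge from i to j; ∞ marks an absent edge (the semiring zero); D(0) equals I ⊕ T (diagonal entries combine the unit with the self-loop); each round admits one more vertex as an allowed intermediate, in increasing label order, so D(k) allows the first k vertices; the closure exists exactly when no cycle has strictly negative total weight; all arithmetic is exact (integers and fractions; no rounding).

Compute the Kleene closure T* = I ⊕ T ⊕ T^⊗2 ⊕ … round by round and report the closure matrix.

D(0):
  [0, 12, 15]
  [∞, 0, 5]
  [-8, ∞, 0]
D(1):
  [0, 12, 15]
  [∞, 0, 5]
  [-8, 4, 0]
D(2):
  [0, 12, 15]
  [∞, 0, 5]
  [-8, 4, 0]
D(3):
  [0, 12, 15]
  [-3, 0, 5]
  [-8, 4, 0]
Answer: T* = [[0, 12, 15], [-3, 0, 5], [-8, 4, 0]]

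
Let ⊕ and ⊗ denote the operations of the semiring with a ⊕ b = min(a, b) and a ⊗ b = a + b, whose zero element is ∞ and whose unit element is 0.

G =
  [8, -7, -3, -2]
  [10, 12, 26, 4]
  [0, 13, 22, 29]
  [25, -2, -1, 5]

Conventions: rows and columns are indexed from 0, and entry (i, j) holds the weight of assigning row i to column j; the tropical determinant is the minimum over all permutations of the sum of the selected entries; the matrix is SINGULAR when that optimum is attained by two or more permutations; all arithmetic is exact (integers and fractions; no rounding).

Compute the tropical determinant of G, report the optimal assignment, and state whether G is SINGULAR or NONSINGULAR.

σ = (0, 1, 2, 3): 8 + 12 + 22 + 5 = 47
σ = (0, 1, 3, 2): 8 + 12 + 29 + (-1) = 48
σ = (0, 2, 1, 3): 8 + 26 + 13 + 5 = 52
σ = (0, 2, 3, 1): 8 + 26 + 29 + (-2) = 61
σ = (0, 3, 1, 2): 8 + 4 + 13 + (-1) = 24
σ = (0, 3, 2, 1): 8 + 4 + 22 + (-2) = 32
σ = (1, 0, 2, 3): (-7) + 10 + 22 + 5 = 30
σ = (1, 0, 3, 2): (-7) + 10 + 29 + (-1) = 31
σ = (1, 2, 0, 3): (-7) + 26 + 0 + 5 = 24
σ = (1, 2, 3, 0): (-7) + 26 + 29 + 25 = 73
σ = (1, 3, 0, 2): (-7) + 4 + 0 + (-1) = -4
σ = (1, 3, 2, 0): (-7) + 4 + 22 + 25 = 44
σ = (2, 0, 1, 3): (-3) + 10 + 13 + 5 = 25
σ = (2, 0, 3, 1): (-3) + 10 + 29 + (-2) = 34
σ = (2, 1, 0, 3): (-3) + 12 + 0 + 5 = 14
σ = (2, 1, 3, 0): (-3) + 12 + 29 + 25 = 63
σ = (2, 3, 0, 1): (-3) + 4 + 0 + (-2) = -1
σ = (2, 3, 1, 0): (-3) + 4 + 13 + 25 = 39
σ = (3, 0, 1, 2): (-2) + 10 + 13 + (-1) = 20
σ = (3, 0, 2, 1): (-2) + 10 + 22 + (-2) = 28
σ = (3, 1, 0, 2): (-2) + 12 + 0 + (-1) = 9
σ = (3, 1, 2, 0): (-2) + 12 + 22 + 25 = 57
σ = (3, 2, 0, 1): (-2) + 26 + 0 + (-2) = 22
σ = (3, 2, 1, 0): (-2) + 26 + 13 + 25 = 62
Optimal value attained by: σ = (1, 3, 0, 2).
Answer: det⊕(G) = -4; verdict: NONSINGULAR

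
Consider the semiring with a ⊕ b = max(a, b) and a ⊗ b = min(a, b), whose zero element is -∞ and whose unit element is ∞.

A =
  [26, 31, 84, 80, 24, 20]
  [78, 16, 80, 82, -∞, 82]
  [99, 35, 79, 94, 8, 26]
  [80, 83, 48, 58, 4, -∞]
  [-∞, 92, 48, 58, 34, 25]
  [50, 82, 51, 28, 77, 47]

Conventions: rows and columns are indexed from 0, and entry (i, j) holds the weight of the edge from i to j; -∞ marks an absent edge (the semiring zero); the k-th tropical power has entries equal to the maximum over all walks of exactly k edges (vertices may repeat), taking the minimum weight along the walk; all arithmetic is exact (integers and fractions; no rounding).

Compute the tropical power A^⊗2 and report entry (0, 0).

A^⊗2:
  [84, 80, 79, 84, 24, 31]
  [80, 82, 79, 80, 77, 47]
  [80, 83, 84, 80, 26, 35]
  [78, 58, 80, 82, 24, 82]
  [78, 58, 80, 82, 34, 82]
  [78, 77, 80, 82, 47, 82]
Key observation: the optimum is the walk 0->2->0, with weight 84 min 99 = 84.
Optimal value attained by: walk 0->2->0.
Answer: (A^⊗2)[0][0] = 84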